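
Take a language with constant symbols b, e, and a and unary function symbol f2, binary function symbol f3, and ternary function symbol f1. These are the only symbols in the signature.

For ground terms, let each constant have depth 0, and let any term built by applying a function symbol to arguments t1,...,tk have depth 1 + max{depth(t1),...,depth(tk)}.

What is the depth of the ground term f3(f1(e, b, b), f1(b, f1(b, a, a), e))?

depth(f1(e, b, b)) = 1 + max(0, 0, 0) = 1
depth(f1(b, a, a)) = 1 + max(0, 0, 0) = 1
depth(f1(b, f1(b, a, a), e)) = 1 + max(0, 1, 0) = 2
depth(f3(f1(e, b, b), f1(b, f1(b, a, a), e))) = 1 + max(1, 2) = 3

3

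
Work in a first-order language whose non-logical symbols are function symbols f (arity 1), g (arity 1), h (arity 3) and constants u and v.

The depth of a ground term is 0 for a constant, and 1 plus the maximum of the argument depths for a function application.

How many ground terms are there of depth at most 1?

14

Let N_k = |{terms of depth ≤ k}|. Then N_0 = 2 and N_k = 2 + N_{k-1} + N_{k-1} + N_{k-1}^3 for k ≥ 1 (one summand per function symbol, arity giving the exponent).
N_0 = 2
N_1 = 2 + 2 + 2 + 2^3 = 14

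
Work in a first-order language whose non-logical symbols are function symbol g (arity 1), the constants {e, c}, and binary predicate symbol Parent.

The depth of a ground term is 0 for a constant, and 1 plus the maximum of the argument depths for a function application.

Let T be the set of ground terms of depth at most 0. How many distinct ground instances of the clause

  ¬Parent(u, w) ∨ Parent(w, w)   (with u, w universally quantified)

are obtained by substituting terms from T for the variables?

Ground terms of depth ≤ 0:
  Let N_k = |{terms of depth ≤ k}|. Then N_0 = 2 and N_k = 2 + N_{k-1} for k ≥ 1 (one summand per function symbol, arity giving the exponent).
  N_0 = 2
  Explicitly: e, c.
So there are 2 ground terms available for substitution.
Each of u, w ranges independently over the available ground terms, and distinct assignments produce distinct instances.
Number of ground instances = 2^2 = 4.

4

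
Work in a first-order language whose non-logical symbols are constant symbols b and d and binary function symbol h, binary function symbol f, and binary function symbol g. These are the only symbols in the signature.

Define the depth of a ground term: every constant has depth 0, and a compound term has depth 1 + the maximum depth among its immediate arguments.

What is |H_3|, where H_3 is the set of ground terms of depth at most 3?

1044302

Let N_k = |{terms of depth ≤ k}|. Then N_0 = 2 and N_k = 2 + N_{k-1}^2 + N_{k-1}^2 + N_{k-1}^2 for k ≥ 1 (one summand per function symbol, arity giving the exponent).
N_0 = 2
N_1 = 2 + 2^2 + 2^2 + 2^2 = 14
N_2 = 2 + 14^2 + 14^2 + 14^2 = 590
N_3 = 2 + 590^2 + 590^2 + 590^2 = 1044302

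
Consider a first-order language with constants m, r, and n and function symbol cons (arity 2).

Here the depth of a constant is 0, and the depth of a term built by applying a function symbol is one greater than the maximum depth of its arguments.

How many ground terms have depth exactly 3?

21465

Let N_k count ground terms of depth at most k. Each non-constant term of depth ≤ k is some function symbol applied to depth-≤(k−1) arguments, giving N_k = 3 + N_{k-1}^2.
N_0 = 3
N_1 = 3 + 3^2 = 12
N_2 = 3 + 12^2 = 147
N_3 = 3 + 147^2 = 21612
Terms of depth exactly 3: N_3 − N_2 = 21612 − 147 = 21465.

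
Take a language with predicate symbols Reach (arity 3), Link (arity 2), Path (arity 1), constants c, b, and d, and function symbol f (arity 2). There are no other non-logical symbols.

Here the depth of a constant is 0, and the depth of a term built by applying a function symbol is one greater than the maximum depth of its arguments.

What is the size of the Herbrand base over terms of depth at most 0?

39

First count ground terms of depth ≤ 0.
Let N_k = |{terms of depth ≤ k}|. Then N_0 = 3 and N_k = 3 + N_{k-1}^2 for k ≥ 1 (one summand per function symbol, arity giving the exponent).
N_0 = 3
Explicitly: c, b, d.
So |H| = 3.
For each predicate symbol, the number of ground atoms is |H| raised to its arity; summing:
  Reach: 3^3 = 27;  Link: 3^2 = 9;  Path: 3
Total ground atoms: 27 + 9 + 3 = 39.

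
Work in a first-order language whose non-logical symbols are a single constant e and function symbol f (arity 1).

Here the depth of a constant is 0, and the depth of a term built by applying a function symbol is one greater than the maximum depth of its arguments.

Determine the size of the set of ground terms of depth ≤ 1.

2

Let N_k = |{terms of depth ≤ k}|. Then N_0 = 1 and N_k = 1 + N_{k-1} for k ≥ 1 (one summand per function symbol, arity giving the exponent).
N_0 = 1
N_1 = 1 + 1 = 2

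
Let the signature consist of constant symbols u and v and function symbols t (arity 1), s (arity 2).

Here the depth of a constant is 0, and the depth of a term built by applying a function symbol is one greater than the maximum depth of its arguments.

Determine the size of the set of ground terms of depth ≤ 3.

Count level by level. With function symbols t/1, s/2, the terms of depth ≤ k are the 2 constants together with each function applied to depth-≤(k−1) tuples, so N_k = 2 + N_{k-1} + N_{k-1}^2.
N_0 = 2
N_1 = 2 + 2 + 2^2 = 8
N_2 = 2 + 8 + 8^2 = 74
N_3 = 2 + 74 + 74^2 = 5552

5552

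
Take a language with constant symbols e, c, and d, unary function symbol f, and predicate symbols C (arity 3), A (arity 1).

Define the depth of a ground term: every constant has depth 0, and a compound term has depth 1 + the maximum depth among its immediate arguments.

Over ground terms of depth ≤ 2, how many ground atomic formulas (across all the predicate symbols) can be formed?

738

First count ground terms of depth ≤ 2.
Write N_k for the number of ground terms of depth ≤ k. A term of depth ≤ k is either a constant or a function symbol applied to arguments of depth ≤ k−1, so N_k = 3 + N_{k-1}.
N_0 = 3
N_1 = 3 + 3 = 6
N_2 = 3 + 6 = 9
Explicitly: e, c, d, f(e), f(c), f(d), f(f(e)), f(f(c)), f(f(d)).
So |H| = 9.
For each predicate symbol, the number of ground atoms is |H| raised to its arity; summing:
  C: 9^3 = 729;  A: 9
Total ground atoms: 729 + 9 = 738.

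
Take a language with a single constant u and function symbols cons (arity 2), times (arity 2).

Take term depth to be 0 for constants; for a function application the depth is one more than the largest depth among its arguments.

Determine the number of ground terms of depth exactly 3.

704

Let N_k = |{terms of depth ≤ k}|. Then N_0 = 1 and N_k = 1 + N_{k-1}^2 + N_{k-1}^2 for k ≥ 1 (one summand per function symbol, arity giving the exponent).
N_0 = 1
N_1 = 1 + 1^2 + 1^2 = 3
N_2 = 1 + 3^2 + 3^2 = 19
N_3 = 1 + 19^2 + 19^2 = 723
Terms of depth exactly 3: N_3 − N_2 = 723 − 19 = 704.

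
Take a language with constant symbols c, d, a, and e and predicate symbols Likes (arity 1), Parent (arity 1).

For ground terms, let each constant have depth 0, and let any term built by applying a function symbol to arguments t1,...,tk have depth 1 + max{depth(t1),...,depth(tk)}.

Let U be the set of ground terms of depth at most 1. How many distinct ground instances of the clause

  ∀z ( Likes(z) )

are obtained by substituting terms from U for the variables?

4

Ground terms of depth ≤ 1:
  With no function symbols every ground term is a constant, so there are exactly 4 ground terms at every depth bound.
  N_0 = 4
  N_1 = 4
So there are 4 ground terms available for substitution.
There is 1 variable to instantiate (z),  occurring in at least one literal, so different choices give different ground instances.
Number of ground instances = 4.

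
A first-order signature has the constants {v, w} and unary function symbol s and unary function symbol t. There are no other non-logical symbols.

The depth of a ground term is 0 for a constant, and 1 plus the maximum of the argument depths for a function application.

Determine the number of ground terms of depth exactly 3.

Let N_k = |{terms of depth ≤ k}|. Then N_0 = 2 and N_k = 2 + N_{k-1} + N_{k-1} for k ≥ 1 (one summand per function symbol, arity giving the exponent).
N_0 = 2
N_1 = 2 + 2 + 2 = 6
N_2 = 2 + 6 + 6 = 14
N_3 = 2 + 14 + 14 = 30
Terms of depth exactly 3: N_3 − N_2 = 30 − 14 = 16.

16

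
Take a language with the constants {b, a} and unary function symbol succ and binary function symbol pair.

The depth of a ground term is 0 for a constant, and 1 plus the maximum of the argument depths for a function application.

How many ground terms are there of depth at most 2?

74

Let N_k = |{terms of depth ≤ k}|. Then N_0 = 2 and N_k = 2 + N_{k-1} + N_{k-1}^2 for k ≥ 1 (one summand per function symbol, arity giving the exponent).
N_0 = 2
N_1 = 2 + 2 + 2^2 = 8
N_2 = 2 + 8 + 8^2 = 74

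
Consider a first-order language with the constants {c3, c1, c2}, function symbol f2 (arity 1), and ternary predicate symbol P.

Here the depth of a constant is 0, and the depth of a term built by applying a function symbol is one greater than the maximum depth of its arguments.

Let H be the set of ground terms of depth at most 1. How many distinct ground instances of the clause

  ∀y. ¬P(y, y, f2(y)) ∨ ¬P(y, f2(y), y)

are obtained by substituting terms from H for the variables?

6

Ground terms of depth ≤ 1:
  If N_k denotes the number of depth-≤k ground terms, the 3 constants give N_0 = 3, and each function symbol of arity r contributes N_{k-1}^r new terms at level k: N_k = 3 + N_{k-1}.
  N_0 = 3
  N_1 = 3 + 3 = 6
  Explicitly: c3, c1, c2, f2(c3), f2(c1), f2(c2).
So there are 6 ground terms available for substitution.
The clause has 1 distinct variable (y), which appears in the body. In the free term algebra distinct substitutions yield syntactically distinct ground instances.
Number of ground instances = 6.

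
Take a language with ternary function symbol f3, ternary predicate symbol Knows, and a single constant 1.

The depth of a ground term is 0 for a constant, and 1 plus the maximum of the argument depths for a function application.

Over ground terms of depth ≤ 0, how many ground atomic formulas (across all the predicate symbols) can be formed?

First count ground terms of depth ≤ 0.
Count level by level. With function symbols f3/3, the terms of depth ≤ k are the 1 constant together with each function applied to depth-≤(k−1) tuples, so N_k = 1 + N_{k-1}^3.
N_0 = 1
Explicitly: 1.
So |H| = 1.
A ground atom is a predicate applied to a tuple of terms from H, so the count is the sum over predicates of |H|^arity:
  Knows: 1^3 = 1
Total ground atoms: 1.

1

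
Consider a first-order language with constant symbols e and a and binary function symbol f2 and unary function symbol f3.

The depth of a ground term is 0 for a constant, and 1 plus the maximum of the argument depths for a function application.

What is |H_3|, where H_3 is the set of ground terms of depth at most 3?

Count level by level. With function symbols f2/2, f3/1, the terms of depth ≤ k are the 2 constants together with each function applied to depth-≤(k−1) tuples, so N_k = 2 + N_{k-1}^2 + N_{k-1}.
N_0 = 2
N_1 = 2 + 2^2 + 2 = 8
N_2 = 2 + 8^2 + 8 = 74
N_3 = 2 + 74^2 + 74 = 5552

5552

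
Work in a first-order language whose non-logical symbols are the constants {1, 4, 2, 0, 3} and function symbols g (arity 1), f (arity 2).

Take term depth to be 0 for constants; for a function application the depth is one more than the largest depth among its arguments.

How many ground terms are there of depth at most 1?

Write N_k for the number of ground terms of depth ≤ k. A term of depth ≤ k is either a constant or a function symbol applied to arguments of depth ≤ k−1, so N_k = 5 + N_{k-1} + N_{k-1}^2.
N_0 = 5
N_1 = 5 + 5 + 5^2 = 35

35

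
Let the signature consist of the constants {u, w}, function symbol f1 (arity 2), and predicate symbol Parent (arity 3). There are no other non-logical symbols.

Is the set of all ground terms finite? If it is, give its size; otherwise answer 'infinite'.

The signature has at least one function symbol (f1, arity 2) and at least one constant (u).
Iterating f1 gives infinitely many distinct ground terms: u, f1(u, u), f1(f1(u, u), f1(u, u)), ...
So the Herbrand universe is infinite.

infinite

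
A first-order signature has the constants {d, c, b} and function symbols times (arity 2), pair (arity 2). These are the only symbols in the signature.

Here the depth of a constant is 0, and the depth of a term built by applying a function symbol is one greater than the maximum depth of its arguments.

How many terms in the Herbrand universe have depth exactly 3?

1565568

Count level by level. With function symbols times/2, pair/2, the terms of depth ≤ k are the 3 constants together with each function applied to depth-≤(k−1) tuples, so N_k = 3 + N_{k-1}^2 + N_{k-1}^2.
N_0 = 3
N_1 = 3 + 3^2 + 3^2 = 21
N_2 = 3 + 21^2 + 21^2 = 885
N_3 = 3 + 885^2 + 885^2 = 1566453
Terms of depth exactly 3: N_3 − N_2 = 1566453 − 885 = 1565568.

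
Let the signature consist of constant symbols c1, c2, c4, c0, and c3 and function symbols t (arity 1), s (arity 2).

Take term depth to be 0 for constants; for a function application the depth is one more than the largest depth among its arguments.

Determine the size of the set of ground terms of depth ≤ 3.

1601495

Let N_k = |{terms of depth ≤ k}|. Then N_0 = 5 and N_k = 5 + N_{k-1} + N_{k-1}^2 for k ≥ 1 (one summand per function symbol, arity giving the exponent).
N_0 = 5
N_1 = 5 + 5 + 5^2 = 35
N_2 = 5 + 35 + 35^2 = 1265
N_3 = 5 + 1265 + 1265^2 = 1601495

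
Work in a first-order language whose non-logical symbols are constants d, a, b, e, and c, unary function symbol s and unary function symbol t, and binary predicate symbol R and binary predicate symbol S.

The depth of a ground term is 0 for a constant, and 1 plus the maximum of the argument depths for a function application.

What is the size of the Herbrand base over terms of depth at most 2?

First count ground terms of depth ≤ 2.
Let N_k count ground terms of depth at most k. Each non-constant term of depth ≤ k is some function symbol applied to depth-≤(k−1) arguments, giving N_k = 5 + N_{k-1} + N_{k-1}.
N_0 = 5
N_1 = 5 + 5 + 5 = 15
N_2 = 5 + 15 + 15 = 35
So |H| = 35.
For each predicate symbol, the number of ground atoms is |H| raised to its arity; summing:
  R: 35^2 = 1225;  S: 35^2 = 1225
Total ground atoms: 1225 + 1225 = 2450.

2450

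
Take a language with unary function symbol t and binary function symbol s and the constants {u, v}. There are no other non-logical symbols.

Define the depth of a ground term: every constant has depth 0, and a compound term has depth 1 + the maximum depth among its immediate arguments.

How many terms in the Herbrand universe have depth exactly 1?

6

Let N_k = |{terms of depth ≤ k}|. Then N_0 = 2 and N_k = 2 + N_{k-1} + N_{k-1}^2 for k ≥ 1 (one summand per function symbol, arity giving the exponent).
N_0 = 2
N_1 = 2 + 2 + 2^2 = 8
Terms of depth exactly 1: N_1 − N_0 = 8 − 2 = 6.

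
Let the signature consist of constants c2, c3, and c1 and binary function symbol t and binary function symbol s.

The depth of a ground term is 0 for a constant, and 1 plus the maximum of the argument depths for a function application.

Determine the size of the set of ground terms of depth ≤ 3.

Let N_k count ground terms of depth at most k. Each non-constant term of depth ≤ k is some function symbol applied to depth-≤(k−1) arguments, giving N_k = 3 + N_{k-1}^2 + N_{k-1}^2.
N_0 = 3
N_1 = 3 + 3^2 + 3^2 = 21
N_2 = 3 + 21^2 + 21^2 = 885
N_3 = 3 + 885^2 + 885^2 = 1566453

1566453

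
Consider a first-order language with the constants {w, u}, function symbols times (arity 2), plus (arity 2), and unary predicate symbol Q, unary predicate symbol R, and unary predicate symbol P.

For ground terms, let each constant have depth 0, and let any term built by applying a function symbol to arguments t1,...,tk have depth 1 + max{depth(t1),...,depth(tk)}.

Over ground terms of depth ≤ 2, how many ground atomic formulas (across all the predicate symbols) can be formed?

606

First count ground terms of depth ≤ 2.
Let N_k count ground terms of depth at most k. Each non-constant term of depth ≤ k is some function symbol applied to depth-≤(k−1) arguments, giving N_k = 2 + N_{k-1}^2 + N_{k-1}^2.
N_0 = 2
N_1 = 2 + 2^2 + 2^2 = 10
N_2 = 2 + 10^2 + 10^2 = 202
So |H| = 202.
For each predicate symbol, the number of ground atoms is |H| raised to its arity; summing:
  Q: 202;  R: 202;  P: 202
Total ground atoms: 202 + 202 + 202 = 606.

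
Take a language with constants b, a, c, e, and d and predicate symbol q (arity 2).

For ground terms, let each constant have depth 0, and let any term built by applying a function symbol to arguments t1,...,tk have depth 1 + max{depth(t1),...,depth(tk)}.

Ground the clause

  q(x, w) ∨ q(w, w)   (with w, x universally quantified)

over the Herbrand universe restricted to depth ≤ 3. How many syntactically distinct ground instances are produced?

Ground terms of depth ≤ 3:
  With no function symbols every ground term is a constant, so there are exactly 5 ground terms at every depth bound.
  N_0 = 5
  N_1 = 5
  N_2 = 5
  N_3 = 5
  Explicitly: b, a, c, e, d.
So there are 5 ground terms available for substitution.
The body mentions every one of the 2 quantified variables; since ground terms form a free algebra, no two substitutions collapse to the same formula.
Number of ground instances = 5^2 = 25.

25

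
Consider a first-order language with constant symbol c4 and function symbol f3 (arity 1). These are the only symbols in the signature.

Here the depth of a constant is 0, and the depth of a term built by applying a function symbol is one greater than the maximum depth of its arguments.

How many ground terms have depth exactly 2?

1

Let N_k count ground terms of depth at most k. Each non-constant term of depth ≤ k is some function symbol applied to depth-≤(k−1) arguments, giving N_k = 1 + N_{k-1}.
N_0 = 1
N_1 = 1 + 1 = 2
N_2 = 1 + 2 = 3
Terms of depth exactly 2: N_2 − N_1 = 3 − 2 = 1.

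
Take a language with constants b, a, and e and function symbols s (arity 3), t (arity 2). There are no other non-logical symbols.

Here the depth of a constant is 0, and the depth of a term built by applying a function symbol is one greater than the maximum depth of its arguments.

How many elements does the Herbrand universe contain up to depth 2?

If N_k denotes the number of depth-≤k ground terms, the 3 constants give N_0 = 3, and each function symbol of arity r contributes N_{k-1}^r new terms at level k: N_k = 3 + N_{k-1}^3 + N_{k-1}^2.
N_0 = 3
N_1 = 3 + 3^3 + 3^2 = 39
N_2 = 3 + 39^3 + 39^2 = 60843

60843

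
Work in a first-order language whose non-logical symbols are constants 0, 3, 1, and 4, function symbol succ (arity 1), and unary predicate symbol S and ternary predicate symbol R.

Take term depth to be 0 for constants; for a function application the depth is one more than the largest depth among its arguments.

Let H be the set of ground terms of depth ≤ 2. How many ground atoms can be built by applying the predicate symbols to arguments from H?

First count ground terms of depth ≤ 2.
Write N_k for the number of ground terms of depth ≤ k. A term of depth ≤ k is either a constant or a function symbol applied to arguments of depth ≤ k−1, so N_k = 4 + N_{k-1}.
N_0 = 4
N_1 = 4 + 4 = 8
N_2 = 4 + 8 = 12
Explicitly: 0, 3, 1, 4, succ(0), succ(3), succ(1), succ(4), succ(succ(0)), succ(succ(3)), succ(succ(1)), succ(succ(4)).
So |H| = 12.
Ground atoms are formed by filling each argument slot of a predicate with a term from H, so an r-ary predicate gives |H|^r atoms:
  S: 12;  R: 12^3 = 1728
Total ground atoms: 12 + 1728 = 1740.

1740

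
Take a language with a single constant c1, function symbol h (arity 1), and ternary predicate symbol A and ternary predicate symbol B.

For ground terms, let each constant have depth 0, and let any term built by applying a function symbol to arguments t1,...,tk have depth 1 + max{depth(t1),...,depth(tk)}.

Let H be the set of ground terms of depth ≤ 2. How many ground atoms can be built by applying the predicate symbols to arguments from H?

54

First count ground terms of depth ≤ 2.
Let N_k = |{terms of depth ≤ k}|. Then N_0 = 1 and N_k = 1 + N_{k-1} for k ≥ 1 (one summand per function symbol, arity giving the exponent).
N_0 = 1
N_1 = 1 + 1 = 2
N_2 = 1 + 2 = 3
Explicitly: c1, h(c1), h(h(c1)).
So |H| = 3.
For each predicate symbol, the number of ground atoms is |H| raised to its arity; summing:
  A: 3^3 = 27;  B: 3^3 = 27
Total ground atoms: 27 + 27 = 54.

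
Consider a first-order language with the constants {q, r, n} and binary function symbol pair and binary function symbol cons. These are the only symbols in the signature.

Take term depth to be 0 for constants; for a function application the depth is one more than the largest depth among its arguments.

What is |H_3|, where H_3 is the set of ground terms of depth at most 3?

1566453

Write N_k for the number of ground terms of depth ≤ k. A term of depth ≤ k is either a constant or a function symbol applied to arguments of depth ≤ k−1, so N_k = 3 + N_{k-1}^2 + N_{k-1}^2.
N_0 = 3
N_1 = 3 + 3^2 + 3^2 = 21
N_2 = 3 + 21^2 + 21^2 = 885
N_3 = 3 + 885^2 + 885^2 = 1566453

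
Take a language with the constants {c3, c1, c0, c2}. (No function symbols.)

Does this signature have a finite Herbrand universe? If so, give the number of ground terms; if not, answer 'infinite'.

4

There are no function symbols, so every ground term is one of the 4 constants.
The Herbrand universe is {c3, c1, c0, c2}, which is finite with 4 elements.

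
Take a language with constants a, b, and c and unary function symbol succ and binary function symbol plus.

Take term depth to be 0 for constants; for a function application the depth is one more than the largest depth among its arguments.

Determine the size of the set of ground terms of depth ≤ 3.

59295

Write N_k for the number of ground terms of depth ≤ k. A term of depth ≤ k is either a constant or a function symbol applied to arguments of depth ≤ k−1, so N_k = 3 + N_{k-1} + N_{k-1}^2.
N_0 = 3
N_1 = 3 + 3 + 3^2 = 15
N_2 = 3 + 15 + 15^2 = 243
N_3 = 3 + 243 + 243^2 = 59295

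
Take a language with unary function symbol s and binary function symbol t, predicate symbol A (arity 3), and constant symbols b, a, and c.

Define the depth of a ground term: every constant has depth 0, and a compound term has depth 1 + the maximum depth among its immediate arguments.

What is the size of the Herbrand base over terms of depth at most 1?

3375

First count ground terms of depth ≤ 1.
If N_k denotes the number of depth-≤k ground terms, the 3 constants give N_0 = 3, and each function symbol of arity r contributes N_{k-1}^r new terms at level k: N_k = 3 + N_{k-1} + N_{k-1}^2.
N_0 = 3
N_1 = 3 + 3 + 3^2 = 15
So |H| = 15.
A ground atom is a predicate applied to a tuple of terms from H, so the count is the sum over predicates of |H|^arity:
  A: 15^3 = 3375
Total ground atoms: 3375.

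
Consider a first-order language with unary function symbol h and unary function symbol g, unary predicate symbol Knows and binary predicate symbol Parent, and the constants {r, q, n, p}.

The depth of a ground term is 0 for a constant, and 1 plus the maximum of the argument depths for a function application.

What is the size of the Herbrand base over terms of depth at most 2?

812

First count ground terms of depth ≤ 2.
If N_k denotes the number of depth-≤k ground terms, the 4 constants give N_0 = 4, and each function symbol of arity r contributes N_{k-1}^r new terms at level k: N_k = 4 + N_{k-1} + N_{k-1}.
N_0 = 4
N_1 = 4 + 4 + 4 = 12
N_2 = 4 + 12 + 12 = 28
So |H| = 28.
A ground atom is a predicate applied to a tuple of terms from H, so the count is the sum over predicates of |H|^arity:
  Knows: 28;  Parent: 28^2 = 784
Total ground atoms: 28 + 784 = 812.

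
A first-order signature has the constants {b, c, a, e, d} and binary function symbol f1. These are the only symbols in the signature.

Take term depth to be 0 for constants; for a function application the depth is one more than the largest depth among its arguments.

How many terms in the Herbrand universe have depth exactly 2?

If N_k denotes the number of depth-≤k ground terms, the 5 constants give N_0 = 5, and each function symbol of arity r contributes N_{k-1}^r new terms at level k: N_k = 5 + N_{k-1}^2.
N_0 = 5
N_1 = 5 + 5^2 = 30
N_2 = 5 + 30^2 = 905
Terms of depth exactly 2: N_2 − N_1 = 905 − 30 = 875.

875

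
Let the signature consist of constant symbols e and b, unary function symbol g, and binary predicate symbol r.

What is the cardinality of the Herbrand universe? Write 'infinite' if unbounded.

The signature has at least one function symbol (g, arity 1) and at least one constant (e).
Iterating g gives infinitely many distinct ground terms: e, g(e), g(g(e)), ...
So the Herbrand universe is infinite.

infinite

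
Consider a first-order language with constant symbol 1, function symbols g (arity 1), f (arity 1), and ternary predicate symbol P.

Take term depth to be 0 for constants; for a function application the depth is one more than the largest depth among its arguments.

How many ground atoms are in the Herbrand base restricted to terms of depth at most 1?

First count ground terms of depth ≤ 1.
Let N_k count ground terms of depth at most k. Each non-constant term of depth ≤ k is some function symbol applied to depth-≤(k−1) arguments, giving N_k = 1 + N_{k-1} + N_{k-1}.
N_0 = 1
N_1 = 1 + 1 + 1 = 3
Explicitly: 1, g(1), f(1).
So |H| = 3.
Each predicate of arity r yields |H|^r ground atoms (one per choice of an r-tuple from H):
  P: 3^3 = 27
Total ground atoms: 27.

27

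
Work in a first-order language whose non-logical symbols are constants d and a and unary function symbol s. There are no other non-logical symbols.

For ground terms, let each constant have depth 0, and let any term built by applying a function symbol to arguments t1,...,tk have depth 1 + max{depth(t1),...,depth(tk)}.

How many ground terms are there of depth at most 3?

8

If N_k denotes the number of depth-≤k ground terms, the 2 constants give N_0 = 2, and each function symbol of arity r contributes N_{k-1}^r new terms at level k: N_k = 2 + N_{k-1}.
N_0 = 2
N_1 = 2 + 2 = 4
N_2 = 2 + 4 = 6
N_3 = 2 + 6 = 8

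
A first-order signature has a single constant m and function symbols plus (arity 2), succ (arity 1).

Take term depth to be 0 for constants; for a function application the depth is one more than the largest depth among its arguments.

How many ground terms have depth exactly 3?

170

Let N_k = |{terms of depth ≤ k}|. Then N_0 = 1 and N_k = 1 + N_{k-1}^2 + N_{k-1} for k ≥ 1 (one summand per function symbol, arity giving the exponent).
N_0 = 1
N_1 = 1 + 1^2 + 1 = 3
N_2 = 1 + 3^2 + 3 = 13
N_3 = 1 + 13^2 + 13 = 183
Terms of depth exactly 3: N_3 − N_2 = 183 − 13 = 170.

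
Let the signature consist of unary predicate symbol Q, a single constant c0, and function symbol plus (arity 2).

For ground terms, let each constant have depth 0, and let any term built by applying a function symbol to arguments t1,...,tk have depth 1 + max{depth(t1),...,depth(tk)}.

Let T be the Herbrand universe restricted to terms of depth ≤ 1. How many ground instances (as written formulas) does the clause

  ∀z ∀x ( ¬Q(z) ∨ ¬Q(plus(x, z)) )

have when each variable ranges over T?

4

Ground terms of depth ≤ 1:
  Write N_k for the number of ground terms of depth ≤ k. A term of depth ≤ k is either a constant or a function symbol applied to arguments of depth ≤ k−1, so N_k = 1 + N_{k-1}^2.
  N_0 = 1
  N_1 = 1 + 1^2 = 2
So there are 2 ground terms available for substitution.
There are 2 variables to instantiate (z, x), each occurring in at least one literal, so different choices give different ground instances.
Number of ground instances = 2^2 = 4.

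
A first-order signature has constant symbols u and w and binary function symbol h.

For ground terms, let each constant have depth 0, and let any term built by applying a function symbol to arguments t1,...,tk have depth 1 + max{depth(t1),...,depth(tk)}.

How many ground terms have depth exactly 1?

If N_k denotes the number of depth-≤k ground terms, the 2 constants give N_0 = 2, and each function symbol of arity r contributes N_{k-1}^r new terms at level k: N_k = 2 + N_{k-1}^2.
N_0 = 2
N_1 = 2 + 2^2 = 6
Terms of depth exactly 1: N_1 − N_0 = 6 − 2 = 4.

4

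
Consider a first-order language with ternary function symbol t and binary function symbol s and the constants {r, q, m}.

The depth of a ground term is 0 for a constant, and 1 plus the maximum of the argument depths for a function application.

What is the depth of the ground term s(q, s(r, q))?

depth(s(r, q)) = 1 + max(0, 0) = 1
depth(s(q, s(r, q))) = 1 + max(0, 1) = 2

2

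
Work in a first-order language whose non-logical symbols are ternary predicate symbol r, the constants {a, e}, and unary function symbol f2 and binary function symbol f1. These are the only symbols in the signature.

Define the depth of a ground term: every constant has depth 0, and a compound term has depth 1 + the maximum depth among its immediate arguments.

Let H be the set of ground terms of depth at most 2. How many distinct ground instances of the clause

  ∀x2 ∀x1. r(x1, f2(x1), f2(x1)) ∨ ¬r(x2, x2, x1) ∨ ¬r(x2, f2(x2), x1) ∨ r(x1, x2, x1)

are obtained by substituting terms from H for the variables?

5476

Ground terms of depth ≤ 2:
  Let N_k = |{terms of depth ≤ k}|. Then N_0 = 2 and N_k = 2 + N_{k-1} + N_{k-1}^2 for k ≥ 1 (one summand per function symbol, arity giving the exponent).
  N_0 = 2
  N_1 = 2 + 2 + 2^2 = 8
  N_2 = 2 + 8 + 8^2 = 74
So there are 74 ground terms available for substitution.
There are 2 variables to instantiate (x2, x1), each occurring in at least one literal, so different choices give different ground instances.
Number of ground instances = 74^2 = 5476.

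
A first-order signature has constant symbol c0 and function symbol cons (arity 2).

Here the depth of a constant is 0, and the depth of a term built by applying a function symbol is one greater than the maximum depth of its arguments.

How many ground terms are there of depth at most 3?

Let N_k = |{terms of depth ≤ k}|. Then N_0 = 1 and N_k = 1 + N_{k-1}^2 for k ≥ 1 (one summand per function symbol, arity giving the exponent).
N_0 = 1
N_1 = 1 + 1^2 = 2
N_2 = 1 + 2^2 = 5
N_3 = 1 + 5^2 = 26

26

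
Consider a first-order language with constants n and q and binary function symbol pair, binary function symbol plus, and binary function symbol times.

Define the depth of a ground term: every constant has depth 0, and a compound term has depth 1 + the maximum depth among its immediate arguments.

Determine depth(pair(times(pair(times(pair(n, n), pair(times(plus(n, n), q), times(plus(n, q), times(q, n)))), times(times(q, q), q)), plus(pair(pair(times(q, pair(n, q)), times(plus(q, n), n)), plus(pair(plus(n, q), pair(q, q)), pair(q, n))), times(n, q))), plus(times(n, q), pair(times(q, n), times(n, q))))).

depth(pair(n, n)) = 1 + max(0, 0) = 1
depth(plus(n, n)) = 1 + max(0, 0) = 1
depth(times(plus(n, n), q)) = 1 + max(1, 0) = 2
depth(plus(n, q)) = 1 + max(0, 0) = 1
depth(times(q, n)) = 1 + max(0, 0) = 1
depth(times(plus(n, q), times(q, n))) = 1 + max(1, 1) = 2
depth(pair(times(plus(n, n), q), times(plus(n, q), times(q, n)))) = 1 + max(2, 2) = 3
depth(times(pair(n, n), pair(times(plus(n, n), q), times(plus(n, q), times(q, n))))) = 1 + max(1, 3) = 4
depth(times(q, q)) = 1 + max(0, 0) = 1
depth(times(times(q, q), q)) = 1 + max(1, 0) = 2
depth(pair(times(pair(n, n), pair(times(plus(n, n), q), times(plus(n, q), times(q, n)))), times(times(q, q), q))) = 1 + max(4, 2) = 5
depth(pair(n, q)) = 1 + max(0, 0) = 1
depth(times(q, pair(n, q))) = 1 + max(0, 1) = 2
depth(plus(q, n)) = 1 + max(0, 0) = 1
depth(times(plus(q, n), n)) = 1 + max(1, 0) = 2
depth(pair(times(q, pair(n, q)), times(plus(q, n), n))) = 1 + max(2, 2) = 3
depth(pair(q, q)) = 1 + max(0, 0) = 1
depth(pair(plus(n, q), pair(q, q))) = 1 + max(1, 1) = 2
depth(pair(q, n)) = 1 + max(0, 0) = 1
depth(plus(pair(plus(n, q), pair(q, q)), pair(q, n))) = 1 + max(2, 1) = 3
depth(pair(pair(times(q, pair(n, q)), times(plus(q, n), n)), plus(pair(plus(n, q), pair(q, q)), pair(q, n)))) = 1 + max(3, 3) = 4
depth(times(n, q)) = 1 + max(0, 0) = 1
depth(plus(pair(pair(times(q, pair(n, q)), times(plus(q, n), n)), plus(pair(plus(n, q), pair(q, q)), pair(q, n))), times(n, q))) = 1 + max(4, 1) = 5
depth(times(pair(times(pair(n, n), pair(times(plus(n, n), q), times(plus(n, q), times(q, n)))), times(times(q, q), q)), plus(pair(pair(times(q, pair(n, q)), times(plus(q, n), n)), plus(pair(plus(n, q), pair(q, q)), pair(q, n))), times(n, q)))) = 1 + max(5, 5) = 6
depth(pair(times(q, n), times(n, q))) = 1 + max(1, 1) = 2
depth(plus(times(n, q), pair(times(q, n), times(n, q)))) = 1 + max(1, 2) = 3
depth(pair(times(pair(times(pair(n, n), pair(times(plus(n, n), q), times(plus(n, q), times(q, n)))), times(times(q, q), q)), plus(pair(pair(times(q, pair(n, q)), times(plus(q, n), n)), plus(pair(plus(n, q), pair(q, q)), pair(q, n))), times(n, q))), plus(times(n, q), pair(times(q, n), times(n, q))))) = 1 + max(6, 3) = 7

7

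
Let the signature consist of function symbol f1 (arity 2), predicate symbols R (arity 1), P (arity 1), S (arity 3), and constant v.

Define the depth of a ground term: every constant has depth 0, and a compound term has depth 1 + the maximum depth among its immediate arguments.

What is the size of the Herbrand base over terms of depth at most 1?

12

First count ground terms of depth ≤ 1.
Write N_k for the number of ground terms of depth ≤ k. A term of depth ≤ k is either a constant or a function symbol applied to arguments of depth ≤ k−1, so N_k = 1 + N_{k-1}^2.
N_0 = 1
N_1 = 1 + 1^2 = 2
Explicitly: v, f1(v, v).
So |H| = 2.
For each predicate symbol, the number of ground atoms is |H| raised to its arity; summing:
  R: 2;  P: 2;  S: 2^3 = 8
Total ground atoms: 2 + 2 + 8 = 12.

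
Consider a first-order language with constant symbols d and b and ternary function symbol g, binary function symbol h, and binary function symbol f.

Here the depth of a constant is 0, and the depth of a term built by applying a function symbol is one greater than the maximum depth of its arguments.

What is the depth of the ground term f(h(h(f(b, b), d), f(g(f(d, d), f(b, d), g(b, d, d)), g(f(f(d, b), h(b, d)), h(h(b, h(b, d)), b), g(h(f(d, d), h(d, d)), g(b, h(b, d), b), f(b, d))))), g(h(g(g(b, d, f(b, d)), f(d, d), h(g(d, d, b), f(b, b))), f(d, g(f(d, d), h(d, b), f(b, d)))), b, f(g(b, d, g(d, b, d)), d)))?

7

depth(f(b, b)) = 1 + max(0, 0) = 1
depth(h(f(b, b), d)) = 1 + max(1, 0) = 2
depth(f(d, d)) = 1 + max(0, 0) = 1
depth(f(b, d)) = 1 + max(0, 0) = 1
depth(g(b, d, d)) = 1 + max(0, 0, 0) = 1
depth(g(f(d, d), f(b, d), g(b, d, d))) = 1 + max(1, 1, 1) = 2
depth(f(d, b)) = 1 + max(0, 0) = 1
depth(h(b, d)) = 1 + max(0, 0) = 1
depth(f(f(d, b), h(b, d))) = 1 + max(1, 1) = 2
depth(h(b, h(b, d))) = 1 + max(0, 1) = 2
depth(h(h(b, h(b, d)), b)) = 1 + max(2, 0) = 3
depth(h(d, d)) = 1 + max(0, 0) = 1
depth(h(f(d, d), h(d, d))) = 1 + max(1, 1) = 2
depth(g(b, h(b, d), b)) = 1 + max(0, 1, 0) = 2
depth(g(h(f(d, d), h(d, d)), g(b, h(b, d), b), f(b, d))) = 1 + max(2, 2, 1) = 3
depth(g(f(f(d, b), h(b, d)), h(h(b, h(b, d)), b), g(h(f(d, d), h(d, d)), g(b, h(b, d), b), f(b, d)))) = 1 + max(2, 3, 3) = 4
depth(f(g(f(d, d), f(b, d), g(b, d, d)), g(f(f(d, b), h(b, d)), h(h(b, h(b, d)), b), g(h(f(d, d), h(d, d)), g(b, h(b, d), b), f(b, d))))) = 1 + max(2, 4) = 5
depth(h(h(f(b, b), d), f(g(f(d, d), f(b, d), g(b, d, d)), g(f(f(d, b), h(b, d)), h(h(b, h(b, d)), b), g(h(f(d, d), h(d, d)), g(b, h(b, d), b), f(b, d)))))) = 1 + max(2, 5) = 6
depth(g(b, d, f(b, d))) = 1 + max(0, 0, 1) = 2
depth(g(d, d, b)) = 1 + max(0, 0, 0) = 1
depth(h(g(d, d, b), f(b, b))) = 1 + max(1, 1) = 2
depth(g(g(b, d, f(b, d)), f(d, d), h(g(d, d, b), f(b, b)))) = 1 + max(2, 1, 2) = 3
depth(h(d, b)) = 1 + max(0, 0) = 1
depth(g(f(d, d), h(d, b), f(b, d))) = 1 + max(1, 1, 1) = 2
depth(f(d, g(f(d, d), h(d, b), f(b, d)))) = 1 + max(0, 2) = 3
depth(h(g(g(b, d, f(b, d)), f(d, d), h(g(d, d, b), f(b, b))), f(d, g(f(d, d), h(d, b), f(b, d))))) = 1 + max(3, 3) = 4
depth(g(d, b, d)) = 1 + max(0, 0, 0) = 1
depth(g(b, d, g(d, b, d))) = 1 + max(0, 0, 1) = 2
depth(f(g(b, d, g(d, b, d)), d)) = 1 + max(2, 0) = 3
depth(g(h(g(g(b, d, f(b, d)), f(d, d), h(g(d, d, b), f(b, b))), f(d, g(f(d, d), h(d, b), f(b, d)))), b, f(g(b, d, g(d, b, d)), d))) = 1 + max(4, 0, 3) = 5
depth(f(h(h(f(b, b), d), f(g(f(d, d), f(b, d), g(b, d, d)), g(f(f(d, b), h(b, d)), h(h(b, h(b, d)), b), g(h(f(d, d), h(d, d)), g(b, h(b, d), b), f(b, d))))), g(h(g(g(b, d, f(b, d)), f(d, d), h(g(d, d, b), f(b, b))), f(d, g(f(d, d), h(d, b), f(b, d)))), b, f(g(b, d, g(d, b, d)), d)))) = 1 + max(6, 5) = 7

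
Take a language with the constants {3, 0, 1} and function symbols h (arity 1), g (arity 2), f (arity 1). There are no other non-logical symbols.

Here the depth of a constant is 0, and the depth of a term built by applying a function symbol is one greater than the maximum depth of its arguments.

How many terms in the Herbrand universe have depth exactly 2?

Let N_k count ground terms of depth at most k. Each non-constant term of depth ≤ k is some function symbol applied to depth-≤(k−1) arguments, giving N_k = 3 + N_{k-1} + N_{k-1}^2 + N_{k-1}.
N_0 = 3
N_1 = 3 + 3 + 3^2 + 3 = 18
N_2 = 3 + 18 + 18^2 + 18 = 363
Terms of depth exactly 2: N_2 − N_1 = 363 − 18 = 345.

345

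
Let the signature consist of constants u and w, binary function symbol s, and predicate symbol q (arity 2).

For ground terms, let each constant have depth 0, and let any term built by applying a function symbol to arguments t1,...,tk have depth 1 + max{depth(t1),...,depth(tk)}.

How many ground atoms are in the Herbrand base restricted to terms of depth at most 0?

First count ground terms of depth ≤ 0.
If N_k denotes the number of depth-≤k ground terms, the 2 constants give N_0 = 2, and each function symbol of arity r contributes N_{k-1}^r new terms at level k: N_k = 2 + N_{k-1}^2.
N_0 = 2
Explicitly: u, w.
So |H| = 2.
Each predicate of arity r yields |H|^r ground atoms (one per choice of an r-tuple from H):
  q: 2^2 = 4
Total ground atoms: 4.

4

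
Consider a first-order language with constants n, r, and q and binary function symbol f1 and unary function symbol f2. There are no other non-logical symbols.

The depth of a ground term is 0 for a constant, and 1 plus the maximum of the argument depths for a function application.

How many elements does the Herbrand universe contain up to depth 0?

3

If N_k denotes the number of depth-≤k ground terms, the 3 constants give N_0 = 3, and each function symbol of arity r contributes N_{k-1}^r new terms at level k: N_k = 3 + N_{k-1}^2 + N_{k-1}.
N_0 = 3
Explicitly: n, r, q.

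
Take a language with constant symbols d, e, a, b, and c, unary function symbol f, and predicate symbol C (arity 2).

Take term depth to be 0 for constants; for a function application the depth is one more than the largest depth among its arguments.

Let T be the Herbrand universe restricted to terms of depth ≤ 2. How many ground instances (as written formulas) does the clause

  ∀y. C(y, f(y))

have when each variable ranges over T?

15

Ground terms of depth ≤ 2:
  Count level by level. With function symbols f/1, the terms of depth ≤ k are the 5 constants together with each function applied to depth-≤(k−1) tuples, so N_k = 5 + N_{k-1}.
  N_0 = 5
  N_1 = 5 + 5 = 10
  N_2 = 5 + 10 = 15
So there are 15 ground terms available for substitution.
The clause has 1 distinct variable (y), which appears in the body. In the free term algebra distinct substitutions yield syntactically distinct ground instances.
Number of ground instances = 15.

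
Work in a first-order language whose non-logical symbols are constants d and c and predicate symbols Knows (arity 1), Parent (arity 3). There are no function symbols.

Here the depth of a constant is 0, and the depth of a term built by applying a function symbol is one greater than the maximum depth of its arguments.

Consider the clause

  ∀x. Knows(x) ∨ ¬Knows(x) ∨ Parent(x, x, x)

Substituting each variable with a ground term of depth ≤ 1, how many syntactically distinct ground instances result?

Ground terms of depth ≤ 1:
  With no function symbols every ground term is a constant, so there are exactly 2 ground terms at every depth bound.
  N_0 = 2
  N_1 = 2
So there are 2 ground terms available for substitution.
There is 1 variable to instantiate (x),  occurring in at least one literal, so different choices give different ground instances.
Number of ground instances = 2.

2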